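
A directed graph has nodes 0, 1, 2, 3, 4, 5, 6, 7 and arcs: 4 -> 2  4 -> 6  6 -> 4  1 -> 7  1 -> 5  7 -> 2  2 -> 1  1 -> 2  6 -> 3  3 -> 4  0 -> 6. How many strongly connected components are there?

{1, 2, 7} are all mutually reachable — one SCC of size 3.
{3, 4, 6} are all mutually reachable — one SCC of size 3.
{0} is an SCC by itself.
{5} is an SCC by itself.
That gives 4 strongly connected components.

4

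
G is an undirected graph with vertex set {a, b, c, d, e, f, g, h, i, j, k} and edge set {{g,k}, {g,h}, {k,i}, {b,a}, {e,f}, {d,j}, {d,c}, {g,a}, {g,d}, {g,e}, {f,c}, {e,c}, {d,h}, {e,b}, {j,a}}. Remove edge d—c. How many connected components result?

1

d and c are still connected via d-g-e-c, so the component count stays at 1.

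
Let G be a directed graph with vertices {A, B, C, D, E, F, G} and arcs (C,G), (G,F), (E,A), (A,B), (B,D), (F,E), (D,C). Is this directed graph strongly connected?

From E we can reach every vertex (A, B, C, D, E, F, G), and every vertex can reach E (A, B, C, D, E, F, G). So the whole graph is one strongly connected component.

Yes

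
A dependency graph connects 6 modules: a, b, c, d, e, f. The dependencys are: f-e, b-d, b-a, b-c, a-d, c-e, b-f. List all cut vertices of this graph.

Removing b increases the component count from 1 to 2, so b is a cut vertex.
By contrast removing f leaves 1 component; it is not a cut vertex. No other vertex is a cut vertex either.

b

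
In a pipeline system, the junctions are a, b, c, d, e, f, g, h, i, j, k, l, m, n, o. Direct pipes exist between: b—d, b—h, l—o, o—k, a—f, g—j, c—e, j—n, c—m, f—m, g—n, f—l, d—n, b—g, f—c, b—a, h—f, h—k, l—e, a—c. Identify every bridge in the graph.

none

The edges on the cycle g-j-n-g are not bridges since each lies on that cycle.
Every edge lies on some cycle, so there are no bridges.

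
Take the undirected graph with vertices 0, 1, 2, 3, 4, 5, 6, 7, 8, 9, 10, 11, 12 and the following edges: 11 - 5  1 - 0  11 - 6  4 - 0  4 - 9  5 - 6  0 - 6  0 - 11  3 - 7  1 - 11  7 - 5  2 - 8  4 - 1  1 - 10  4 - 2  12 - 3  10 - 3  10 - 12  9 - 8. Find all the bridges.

The edges on the cycle 4-9-8-2-4 are not bridges since each lies on that cycle.
Every edge lies on some cycle, so there are no bridges.

none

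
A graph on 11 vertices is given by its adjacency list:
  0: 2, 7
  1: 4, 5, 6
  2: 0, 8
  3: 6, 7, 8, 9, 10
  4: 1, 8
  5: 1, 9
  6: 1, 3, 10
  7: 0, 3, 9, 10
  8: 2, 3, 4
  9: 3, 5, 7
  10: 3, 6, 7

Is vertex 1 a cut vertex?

No

Deleting 1 leaves 1 component (was 1) (its neighbors 4, 5, 6 remain connected to each other), so 1 is not a cut vertex.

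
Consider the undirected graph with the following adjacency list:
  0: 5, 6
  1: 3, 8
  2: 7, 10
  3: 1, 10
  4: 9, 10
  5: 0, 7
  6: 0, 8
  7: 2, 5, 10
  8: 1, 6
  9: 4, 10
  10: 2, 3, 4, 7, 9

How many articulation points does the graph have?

Removing 10 increases the component count from 1 to 2, so 10 is a cut vertex.
By contrast removing 0 leaves 1 component; it is not a cut vertex. No other vertex is a cut vertex either.

1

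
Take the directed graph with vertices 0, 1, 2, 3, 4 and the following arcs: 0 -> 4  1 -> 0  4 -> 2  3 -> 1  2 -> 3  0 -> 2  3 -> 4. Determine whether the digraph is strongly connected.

Yes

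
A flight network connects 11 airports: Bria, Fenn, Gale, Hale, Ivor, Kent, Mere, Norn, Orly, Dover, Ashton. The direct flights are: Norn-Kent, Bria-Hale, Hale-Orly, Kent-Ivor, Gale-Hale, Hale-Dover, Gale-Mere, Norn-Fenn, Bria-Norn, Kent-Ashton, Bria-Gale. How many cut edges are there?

The edges on the cycle Bria-Gale-Hale-Bria are not bridges since each lies on that cycle.
But removing Hale-Orly disconnects Hale from Orly; removing Hale-Dover disconnects Hale from Dover; removing Norn-Kent disconnects Norn from Kent; removing Bria-Norn disconnects Bria from Norn — these are bridges.
In total 8 edges are bridges.

8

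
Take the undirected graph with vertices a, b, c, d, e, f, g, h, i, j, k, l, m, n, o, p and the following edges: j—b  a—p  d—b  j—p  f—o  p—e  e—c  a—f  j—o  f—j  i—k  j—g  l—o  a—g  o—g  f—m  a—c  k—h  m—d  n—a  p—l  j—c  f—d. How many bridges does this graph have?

3

The edges on the cycle f-j-b-d-f are not bridges since each lies on that cycle.
But removing i—k disconnects i from k; removing k—h disconnects k from h; removing a—n disconnects a from n — these are bridges.
That makes 3 bridges.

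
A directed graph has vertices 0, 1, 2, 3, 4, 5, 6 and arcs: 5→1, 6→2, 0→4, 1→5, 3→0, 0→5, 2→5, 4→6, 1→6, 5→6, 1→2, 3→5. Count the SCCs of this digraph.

4

{1, 2, 5, 6} are all mutually reachable — one SCC of size 4.
{3} is an SCC by itself.
{0} is an SCC by itself.
{4} is an SCC by itself.
That gives 4 strongly connected components.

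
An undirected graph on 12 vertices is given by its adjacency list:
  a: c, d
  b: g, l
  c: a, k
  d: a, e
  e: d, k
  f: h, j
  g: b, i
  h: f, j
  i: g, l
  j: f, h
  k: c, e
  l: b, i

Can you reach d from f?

The component containing f is {f, h, j}, and d is not in it.

No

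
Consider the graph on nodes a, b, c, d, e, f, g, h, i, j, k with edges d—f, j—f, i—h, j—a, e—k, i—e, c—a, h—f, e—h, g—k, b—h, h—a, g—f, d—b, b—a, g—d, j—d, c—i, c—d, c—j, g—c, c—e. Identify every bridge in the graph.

none

The edges on the cycle c-j-f-h-i-c are not bridges since each lies on that cycle.
Every edge lies on some cycle, so there are no bridges.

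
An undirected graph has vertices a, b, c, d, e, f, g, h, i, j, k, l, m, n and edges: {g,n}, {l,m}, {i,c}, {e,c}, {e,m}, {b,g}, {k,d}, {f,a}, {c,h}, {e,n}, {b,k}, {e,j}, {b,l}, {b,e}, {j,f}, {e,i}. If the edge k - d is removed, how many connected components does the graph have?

Before removal there is 1 component.
k - d is a bridge — removing it separates k's side from d's side.
After removal: 2 components.

2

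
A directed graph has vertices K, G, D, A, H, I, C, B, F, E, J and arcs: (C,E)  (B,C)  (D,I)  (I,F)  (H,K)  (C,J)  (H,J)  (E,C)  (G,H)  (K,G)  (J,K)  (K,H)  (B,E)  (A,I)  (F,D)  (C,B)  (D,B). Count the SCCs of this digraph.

{G, H, J, K} are all mutually reachable — one SCC of size 4.
{D, F, I} are all mutually reachable — one SCC of size 3.
{B, C, E} are all mutually reachable — one SCC of size 3.
{A} is an SCC by itself.
That gives 4 strongly connected components.

4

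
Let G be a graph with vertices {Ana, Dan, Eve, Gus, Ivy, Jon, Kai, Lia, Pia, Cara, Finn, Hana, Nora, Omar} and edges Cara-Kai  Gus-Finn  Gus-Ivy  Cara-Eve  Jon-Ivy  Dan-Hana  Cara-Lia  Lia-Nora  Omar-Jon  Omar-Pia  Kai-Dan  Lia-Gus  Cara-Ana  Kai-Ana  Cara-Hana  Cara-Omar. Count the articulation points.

Removing Gus increases the component count from 1 to 2, so Gus is a cut vertex.
Removing Lia increases the component count from 1 to 2, so Lia is a cut vertex.
Removing Cara increases the component count from 1 to 3, so Cara is a cut vertex.
Likewise Omar is a cut vertex.
By contrast removing Hana leaves 1 component; it is not a cut vertex. No other vertex is a cut vertex either.

4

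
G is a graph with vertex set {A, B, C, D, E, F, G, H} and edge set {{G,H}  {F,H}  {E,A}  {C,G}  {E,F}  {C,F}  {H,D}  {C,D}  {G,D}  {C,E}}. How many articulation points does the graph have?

Removing E increases the component count from 2 to 3, so E is a cut vertex.
By contrast removing D leaves 2 components; it is not a cut vertex. No other vertex is a cut vertex either.

1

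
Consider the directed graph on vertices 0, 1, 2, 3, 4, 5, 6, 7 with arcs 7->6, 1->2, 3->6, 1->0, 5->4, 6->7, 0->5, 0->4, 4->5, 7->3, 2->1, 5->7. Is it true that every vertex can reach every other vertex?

No

There is no directed path from 7 to 1, so the graph is not strongly connected.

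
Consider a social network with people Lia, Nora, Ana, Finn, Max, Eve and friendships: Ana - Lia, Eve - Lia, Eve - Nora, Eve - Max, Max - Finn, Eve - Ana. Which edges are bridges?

Eve-Max, Eve-Nora, Finn-Max

The edges on the cycle Eve-Ana-Lia-Eve are not bridges since each lies on that cycle.
But removing Max - Finn disconnects Max from Finn; removing Eve - Max disconnects Eve from Max; removing Eve - Nora disconnects Eve from Nora — these are bridges.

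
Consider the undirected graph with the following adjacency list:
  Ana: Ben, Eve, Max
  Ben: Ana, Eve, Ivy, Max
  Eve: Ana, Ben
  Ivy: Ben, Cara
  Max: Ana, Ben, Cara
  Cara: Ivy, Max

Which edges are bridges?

none

The edges on the cycle Ben-Ivy-Cara-Max-Ben are not bridges since each lies on that cycle.
Every edge lies on some cycle, so there are no bridges.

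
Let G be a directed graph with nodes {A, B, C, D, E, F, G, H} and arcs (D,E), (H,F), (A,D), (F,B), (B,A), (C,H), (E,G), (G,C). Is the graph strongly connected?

From B we can reach every vertex (A, B, C, D, E, F, G, H), and every vertex can reach B (A, B, C, D, E, F, G, H). So the whole graph is one strongly connected component.

Yes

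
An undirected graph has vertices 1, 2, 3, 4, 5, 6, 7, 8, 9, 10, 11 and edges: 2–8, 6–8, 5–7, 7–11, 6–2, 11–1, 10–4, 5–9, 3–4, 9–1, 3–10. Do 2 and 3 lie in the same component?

No

The component containing 2 is {2, 6, 8}, and 3 is not in it.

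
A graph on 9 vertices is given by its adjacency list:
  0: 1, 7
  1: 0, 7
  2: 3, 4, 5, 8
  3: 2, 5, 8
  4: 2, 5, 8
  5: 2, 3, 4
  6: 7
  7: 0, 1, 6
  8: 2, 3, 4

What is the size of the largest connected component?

5

Starting from 0 we can reach 0, 1, 6, 7. That is one component of size 4.
Starting from 2 we can reach 2, 3, 4, 5, 8. That is one component of size 5.
The largest has 5 vertices.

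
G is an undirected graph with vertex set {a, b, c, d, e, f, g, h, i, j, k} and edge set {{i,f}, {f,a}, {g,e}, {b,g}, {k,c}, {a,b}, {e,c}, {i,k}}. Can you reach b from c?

Yes

From c we can reach a, b, c, e, f, g, i, k, which includes b.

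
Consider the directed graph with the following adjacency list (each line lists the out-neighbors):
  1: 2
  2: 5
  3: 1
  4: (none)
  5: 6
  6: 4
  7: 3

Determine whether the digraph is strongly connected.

No

There is no directed path from 3 to 7, so the graph is not strongly connected.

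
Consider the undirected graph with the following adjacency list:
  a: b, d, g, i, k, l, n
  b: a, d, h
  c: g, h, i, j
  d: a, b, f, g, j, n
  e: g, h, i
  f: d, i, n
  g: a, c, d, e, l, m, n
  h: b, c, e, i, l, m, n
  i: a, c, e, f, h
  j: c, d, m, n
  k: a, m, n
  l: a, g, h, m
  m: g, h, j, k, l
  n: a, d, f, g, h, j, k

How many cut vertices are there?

Removing b, for instance, still leaves 1 component. No single vertex removal increases the component count — the graph has no articulation points.

0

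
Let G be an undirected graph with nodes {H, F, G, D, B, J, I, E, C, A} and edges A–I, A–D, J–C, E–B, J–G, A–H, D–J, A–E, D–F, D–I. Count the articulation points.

Removing A increases the component count from 1 to 3, so A is a cut vertex.
Removing D increases the component count from 1 to 3, so D is a cut vertex.
Removing E increases the component count from 1 to 2, so E is a cut vertex.
Likewise J is a cut vertex.
By contrast removing I leaves 1 component; it is not a cut vertex. No other vertex is a cut vertex either.

4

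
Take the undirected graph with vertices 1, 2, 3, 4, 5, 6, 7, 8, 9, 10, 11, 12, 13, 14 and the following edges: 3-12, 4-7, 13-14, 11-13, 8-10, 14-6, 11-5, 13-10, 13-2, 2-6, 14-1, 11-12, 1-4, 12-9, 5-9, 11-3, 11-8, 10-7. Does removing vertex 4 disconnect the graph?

No

Deleting 4 leaves 1 component (was 1) (its neighbors 1, 7 remain connected to each other), so 4 is not a cut vertex.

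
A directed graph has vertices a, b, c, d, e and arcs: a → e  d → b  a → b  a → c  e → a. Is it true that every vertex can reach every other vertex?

No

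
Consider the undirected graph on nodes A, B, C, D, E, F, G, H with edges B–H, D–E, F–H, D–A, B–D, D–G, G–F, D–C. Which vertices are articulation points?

D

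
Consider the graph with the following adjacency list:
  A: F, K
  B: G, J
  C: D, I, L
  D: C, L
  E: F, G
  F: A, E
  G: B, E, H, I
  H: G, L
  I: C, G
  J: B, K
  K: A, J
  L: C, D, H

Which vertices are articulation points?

G

Removing G increases the component count from 1 to 2, so G is a cut vertex.
By contrast removing C leaves 1 component; it is not a cut vertex. No other vertex is a cut vertex either.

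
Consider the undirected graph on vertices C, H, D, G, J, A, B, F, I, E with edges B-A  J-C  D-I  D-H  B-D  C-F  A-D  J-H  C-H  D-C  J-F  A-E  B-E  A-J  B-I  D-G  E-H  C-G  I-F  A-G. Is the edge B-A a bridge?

After removing B-A, the path B-D-A still connects them, so the edge is not a bridge.

No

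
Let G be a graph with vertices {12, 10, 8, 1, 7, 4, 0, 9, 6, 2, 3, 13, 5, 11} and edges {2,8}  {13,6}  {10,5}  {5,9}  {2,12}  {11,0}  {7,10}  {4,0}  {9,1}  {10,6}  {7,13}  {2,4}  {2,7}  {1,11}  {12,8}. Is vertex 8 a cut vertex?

No

Deleting 8 leaves 2 components (was 2), so 8 is not a cut vertex.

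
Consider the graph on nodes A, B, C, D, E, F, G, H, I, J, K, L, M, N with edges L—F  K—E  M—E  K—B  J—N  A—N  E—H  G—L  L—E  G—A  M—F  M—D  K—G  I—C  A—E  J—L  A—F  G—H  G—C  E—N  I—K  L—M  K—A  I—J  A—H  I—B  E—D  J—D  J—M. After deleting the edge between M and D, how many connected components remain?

1

M and D are still connected via M-J-D, so the component count stays at 1.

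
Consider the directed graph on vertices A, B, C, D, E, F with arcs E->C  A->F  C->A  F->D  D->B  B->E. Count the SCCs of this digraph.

1

{A, B, C, D, E, F} are all mutually reachable — one SCC of size 6.
That gives 1 strongly connected component.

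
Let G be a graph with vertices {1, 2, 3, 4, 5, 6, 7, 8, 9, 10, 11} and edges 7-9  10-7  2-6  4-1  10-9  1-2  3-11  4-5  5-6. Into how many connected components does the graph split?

4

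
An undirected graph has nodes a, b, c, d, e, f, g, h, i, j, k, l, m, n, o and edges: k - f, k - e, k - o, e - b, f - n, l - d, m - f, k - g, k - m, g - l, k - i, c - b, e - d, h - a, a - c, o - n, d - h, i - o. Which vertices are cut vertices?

k

Removing k increases the component count from 2 to 3, so k is a cut vertex.
By contrast removing a leaves 2 components; it is not a cut vertex. No other vertex is a cut vertex either.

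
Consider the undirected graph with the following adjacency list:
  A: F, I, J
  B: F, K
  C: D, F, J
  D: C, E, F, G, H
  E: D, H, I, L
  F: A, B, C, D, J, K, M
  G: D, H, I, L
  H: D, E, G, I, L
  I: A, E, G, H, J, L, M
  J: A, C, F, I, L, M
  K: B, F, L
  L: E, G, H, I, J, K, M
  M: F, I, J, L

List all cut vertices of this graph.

none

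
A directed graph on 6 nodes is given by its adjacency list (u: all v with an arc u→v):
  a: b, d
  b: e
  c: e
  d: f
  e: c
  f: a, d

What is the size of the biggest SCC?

{a, d, f} are all mutually reachable — one SCC of size 3.
{c, e} are all mutually reachable — one SCC of size 2.
{b} is an SCC by itself.
The largest has 3 vertices.

3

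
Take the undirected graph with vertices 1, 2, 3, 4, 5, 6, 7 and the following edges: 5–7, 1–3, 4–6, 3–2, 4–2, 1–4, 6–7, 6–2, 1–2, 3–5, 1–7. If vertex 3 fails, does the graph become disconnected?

No

Deleting 3 leaves 1 component (was 1) (its neighbors 1, 2, 5 remain connected to each other), so 3 is not a cut vertex.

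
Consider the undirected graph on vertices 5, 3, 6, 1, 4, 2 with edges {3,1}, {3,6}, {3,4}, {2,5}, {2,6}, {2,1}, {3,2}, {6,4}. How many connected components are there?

1

Starting from 1 we can reach 1, 2, 3, 4, 5, 6. That is one component of size 6.
Total: 1 component.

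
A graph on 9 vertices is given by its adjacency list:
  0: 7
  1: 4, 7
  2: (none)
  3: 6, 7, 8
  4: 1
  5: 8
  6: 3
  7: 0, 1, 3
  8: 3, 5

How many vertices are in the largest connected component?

2 is isolated — a component by itself.
Starting from 0 we can reach 0, 1, 3, 4, 5, 6, 7, 8. That is one component of size 8.
The largest has 8 vertices.

8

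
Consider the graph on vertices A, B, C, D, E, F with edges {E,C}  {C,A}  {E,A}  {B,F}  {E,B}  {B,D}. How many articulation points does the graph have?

2

Removing B increases the component count from 1 to 3, so B is a cut vertex.
Removing E increases the component count from 1 to 2, so E is a cut vertex.
By contrast removing A leaves 1 component; it is not a cut vertex. No other vertex is a cut vertex either.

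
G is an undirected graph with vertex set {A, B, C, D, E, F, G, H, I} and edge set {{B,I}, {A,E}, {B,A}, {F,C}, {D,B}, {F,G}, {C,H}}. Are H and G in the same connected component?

Yes

From H we can reach C, F, G, H, which includes G.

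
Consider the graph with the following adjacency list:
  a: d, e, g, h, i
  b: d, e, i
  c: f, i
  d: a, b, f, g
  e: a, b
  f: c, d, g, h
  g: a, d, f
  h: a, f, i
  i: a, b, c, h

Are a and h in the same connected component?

Yes

From a we can reach a, b, c, d, e, f, g, h, i, which includes h.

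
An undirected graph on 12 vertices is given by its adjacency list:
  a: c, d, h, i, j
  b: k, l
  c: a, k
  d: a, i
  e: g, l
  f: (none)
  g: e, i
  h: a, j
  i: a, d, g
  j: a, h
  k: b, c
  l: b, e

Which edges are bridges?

The edges on the cycle a-j-h-a are not bridges since each lies on that cycle.
Every edge lies on some cycle, so there are no bridges.

none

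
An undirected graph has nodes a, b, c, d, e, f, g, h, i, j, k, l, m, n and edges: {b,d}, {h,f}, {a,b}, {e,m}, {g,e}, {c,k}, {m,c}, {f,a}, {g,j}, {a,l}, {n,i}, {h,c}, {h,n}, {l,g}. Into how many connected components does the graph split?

Starting from a we can reach a, b, c, d, e, f, g, h, i, j, k, l, m, n. That is one component of size 14.
Total: 1 component.

1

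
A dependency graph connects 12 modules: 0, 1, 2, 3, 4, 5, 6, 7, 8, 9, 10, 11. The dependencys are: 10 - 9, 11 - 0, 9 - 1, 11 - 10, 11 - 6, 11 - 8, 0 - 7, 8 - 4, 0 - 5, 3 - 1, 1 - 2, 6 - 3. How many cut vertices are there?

4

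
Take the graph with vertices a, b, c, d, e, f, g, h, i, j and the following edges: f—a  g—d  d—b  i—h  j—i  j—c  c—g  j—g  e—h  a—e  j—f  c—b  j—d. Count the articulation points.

Removing j increases the component count from 1 to 2, so j is a cut vertex.
By contrast removing e leaves 1 component; it is not a cut vertex. No other vertex is a cut vertex either.

1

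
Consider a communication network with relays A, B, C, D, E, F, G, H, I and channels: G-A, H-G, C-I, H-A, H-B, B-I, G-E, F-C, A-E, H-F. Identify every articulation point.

Removing H increases the component count from 2 to 3, so H is a cut vertex.
By contrast removing G leaves 2 components; it is not a cut vertex. No other vertex is a cut vertex either.

H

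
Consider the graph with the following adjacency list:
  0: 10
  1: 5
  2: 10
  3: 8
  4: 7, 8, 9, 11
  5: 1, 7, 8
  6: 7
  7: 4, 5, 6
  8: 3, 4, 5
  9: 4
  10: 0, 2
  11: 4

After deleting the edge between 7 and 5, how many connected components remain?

7 and 5 are still connected via 7-4-8-5, so the component count stays at 2.

2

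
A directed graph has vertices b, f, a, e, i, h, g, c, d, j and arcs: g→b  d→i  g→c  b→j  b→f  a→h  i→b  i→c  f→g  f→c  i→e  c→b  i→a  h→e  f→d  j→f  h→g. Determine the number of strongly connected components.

{a, b, c, d, f, g, h, i, j} are all mutually reachable — one SCC of size 9.
{e} is an SCC by itself.
That gives 2 strongly connected components.

2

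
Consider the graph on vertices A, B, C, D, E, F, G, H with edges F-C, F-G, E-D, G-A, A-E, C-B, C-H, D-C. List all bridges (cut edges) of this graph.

The edges on the cycle F-G-A-E-D-C-F are not bridges since each lies on that cycle.
But removing C-H disconnects C from H; removing C-B disconnects C from B — these are bridges.

B-C, C-H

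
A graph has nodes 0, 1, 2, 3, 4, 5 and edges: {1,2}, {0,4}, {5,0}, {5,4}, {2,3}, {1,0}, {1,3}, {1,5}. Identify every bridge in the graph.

none

The edges on the cycle 1-2-3-1 are not bridges since each lies on that cycle.
Every edge lies on some cycle, so there are no bridges.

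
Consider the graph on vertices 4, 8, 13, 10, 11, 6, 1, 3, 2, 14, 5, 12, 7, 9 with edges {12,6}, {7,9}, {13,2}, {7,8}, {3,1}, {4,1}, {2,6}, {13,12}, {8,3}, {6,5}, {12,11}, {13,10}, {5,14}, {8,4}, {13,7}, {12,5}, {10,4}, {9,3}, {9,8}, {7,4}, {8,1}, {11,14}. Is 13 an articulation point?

Yes

Deleting 13 raises the number of components from 1 to 2, so 13 is a cut vertex.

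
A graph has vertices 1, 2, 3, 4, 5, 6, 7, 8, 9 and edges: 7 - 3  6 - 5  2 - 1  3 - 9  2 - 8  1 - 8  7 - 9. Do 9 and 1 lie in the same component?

The component containing 9 is {3, 7, 9}, and 1 is not in it.

No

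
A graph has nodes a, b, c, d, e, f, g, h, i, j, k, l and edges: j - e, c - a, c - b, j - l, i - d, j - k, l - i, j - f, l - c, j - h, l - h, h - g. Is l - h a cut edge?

No

After removing l - h, the path l-j-h still connects them, so the edge is not a bridge.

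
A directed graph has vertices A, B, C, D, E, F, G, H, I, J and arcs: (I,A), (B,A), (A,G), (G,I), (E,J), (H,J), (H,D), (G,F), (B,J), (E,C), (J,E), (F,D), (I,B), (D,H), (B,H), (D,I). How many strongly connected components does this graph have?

3

{A, B, D, F, G, H, I} are all mutually reachable — one SCC of size 7.
{E, J} are all mutually reachable — one SCC of size 2.
{C} is an SCC by itself.
That gives 3 strongly connected components.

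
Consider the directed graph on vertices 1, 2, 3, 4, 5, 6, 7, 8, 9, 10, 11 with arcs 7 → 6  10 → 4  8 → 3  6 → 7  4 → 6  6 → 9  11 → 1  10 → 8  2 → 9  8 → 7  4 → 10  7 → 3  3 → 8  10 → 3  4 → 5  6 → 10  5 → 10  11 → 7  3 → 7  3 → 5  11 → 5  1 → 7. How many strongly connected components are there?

5

{3, 4, 5, 6, 7, 8, 10} are all mutually reachable — one SCC of size 7.
{11} is an SCC by itself.
{2} is an SCC by itself.
{1} is an SCC by itself.
{9} is an SCC by itself.
That gives 5 strongly connected components.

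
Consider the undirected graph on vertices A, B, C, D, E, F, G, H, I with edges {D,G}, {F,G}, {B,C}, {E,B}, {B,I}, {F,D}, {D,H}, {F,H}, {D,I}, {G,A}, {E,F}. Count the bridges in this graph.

2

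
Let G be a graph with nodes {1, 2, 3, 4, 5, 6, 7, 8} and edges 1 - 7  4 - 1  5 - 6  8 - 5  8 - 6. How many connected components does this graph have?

3 is isolated — a component by itself.
2 is isolated — a component by itself.
Starting from 1 we can reach 1, 4, 7. That is one component of size 3.
Starting from 5 we can reach 5, 6, 8. That is one component of size 3.
Total: 4 components.

4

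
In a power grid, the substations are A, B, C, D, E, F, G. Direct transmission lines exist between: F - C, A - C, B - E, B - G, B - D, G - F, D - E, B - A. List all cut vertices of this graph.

Removing B increases the component count from 1 to 2, so B is a cut vertex.
By contrast removing A leaves 1 component; it is not a cut vertex. No other vertex is a cut vertex either.

B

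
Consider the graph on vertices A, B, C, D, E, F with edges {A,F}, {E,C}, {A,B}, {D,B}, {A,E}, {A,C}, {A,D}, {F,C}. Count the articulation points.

1

Removing A increases the component count from 1 to 2, so A is a cut vertex.
By contrast removing D leaves 1 component; it is not a cut vertex. No other vertex is a cut vertex either.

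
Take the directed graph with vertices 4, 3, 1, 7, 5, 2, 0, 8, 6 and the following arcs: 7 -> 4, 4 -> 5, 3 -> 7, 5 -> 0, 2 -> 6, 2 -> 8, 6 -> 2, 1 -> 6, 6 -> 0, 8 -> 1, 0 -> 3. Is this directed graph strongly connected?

No

There is no directed path from 5 to 2, so the graph is not strongly connected.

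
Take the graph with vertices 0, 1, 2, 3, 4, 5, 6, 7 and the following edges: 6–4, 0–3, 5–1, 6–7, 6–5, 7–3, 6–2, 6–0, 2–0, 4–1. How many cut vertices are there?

1

Removing 6 increases the component count from 1 to 2, so 6 is a cut vertex.
By contrast removing 4 leaves 1 component; it is not a cut vertex. No other vertex is a cut vertex either.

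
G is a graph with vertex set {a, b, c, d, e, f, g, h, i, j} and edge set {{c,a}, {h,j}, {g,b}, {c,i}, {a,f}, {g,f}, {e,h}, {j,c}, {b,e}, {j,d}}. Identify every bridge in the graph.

c-i, d-j

The edges on the cycle g-b-e-h-j-c-a-f-g are not bridges since each lies on that cycle.
But removing d - j disconnects d from j; removing i - c disconnects i from c — these are bridges.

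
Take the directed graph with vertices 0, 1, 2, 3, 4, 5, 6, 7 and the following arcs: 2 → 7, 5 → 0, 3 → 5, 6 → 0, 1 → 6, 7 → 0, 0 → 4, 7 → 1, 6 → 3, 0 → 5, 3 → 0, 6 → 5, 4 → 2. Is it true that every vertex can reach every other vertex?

From 3 we can reach every vertex (0, 1, 2, 3, 4, 5, 6, 7), and every vertex can reach 3 (0, 1, 2, 3, 4, 5, 6, 7). So the whole graph is one strongly connected component.

Yes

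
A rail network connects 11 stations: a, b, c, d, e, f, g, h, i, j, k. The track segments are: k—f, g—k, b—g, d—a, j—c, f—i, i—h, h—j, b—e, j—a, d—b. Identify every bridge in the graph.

The edges on the cycle d-b-g-k-f-i-h-j-a-d are not bridges since each lies on that cycle.
But removing b—e disconnects b from e; removing c—j disconnects c from j — these are bridges.

b-e, c-j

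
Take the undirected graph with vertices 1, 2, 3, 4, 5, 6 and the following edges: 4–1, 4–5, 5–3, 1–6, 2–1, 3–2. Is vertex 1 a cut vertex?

Deleting 1 raises the number of components from 1 to 2, so 1 is a cut vertex.

Yes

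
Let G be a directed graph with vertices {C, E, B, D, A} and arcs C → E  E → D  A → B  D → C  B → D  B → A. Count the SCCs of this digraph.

{C, D, E} are all mutually reachable — one SCC of size 3.
{A, B} are all mutually reachable — one SCC of size 2.
That gives 2 strongly connected components.

2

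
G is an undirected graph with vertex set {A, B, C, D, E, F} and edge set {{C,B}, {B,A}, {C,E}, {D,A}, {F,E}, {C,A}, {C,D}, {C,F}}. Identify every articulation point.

Removing C increases the component count from 1 to 2, so C is a cut vertex.
By contrast removing E leaves 1 component; it is not a cut vertex. No other vertex is a cut vertex either.

C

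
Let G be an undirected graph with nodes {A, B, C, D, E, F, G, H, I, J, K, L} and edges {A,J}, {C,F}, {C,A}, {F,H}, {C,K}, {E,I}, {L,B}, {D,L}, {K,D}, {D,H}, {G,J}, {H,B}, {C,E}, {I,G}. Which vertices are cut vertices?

Removing C increases the component count from 1 to 2, so C is a cut vertex.
By contrast removing F leaves 1 component; it is not a cut vertex. No other vertex is a cut vertex either.

C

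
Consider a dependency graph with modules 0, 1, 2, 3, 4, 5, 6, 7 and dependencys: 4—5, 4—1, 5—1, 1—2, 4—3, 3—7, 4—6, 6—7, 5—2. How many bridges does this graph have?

0

The edges on the cycle 4-5-2-1-4 are not bridges since each lies on that cycle.
Every edge lies on some cycle, so there are no bridges.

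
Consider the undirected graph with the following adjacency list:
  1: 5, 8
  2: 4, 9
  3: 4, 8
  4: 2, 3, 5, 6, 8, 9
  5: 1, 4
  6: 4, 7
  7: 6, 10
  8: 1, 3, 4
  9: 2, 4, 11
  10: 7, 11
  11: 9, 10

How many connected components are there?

1

Starting from 1 we can reach 1, 2, 3, 4, 5, 6, 7, 8, 9, 10, 11. That is one component of size 11.
Total: 1 component.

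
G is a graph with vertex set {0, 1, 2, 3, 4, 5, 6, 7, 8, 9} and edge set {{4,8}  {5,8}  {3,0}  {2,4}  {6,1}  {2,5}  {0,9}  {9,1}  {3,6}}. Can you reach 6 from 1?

Yes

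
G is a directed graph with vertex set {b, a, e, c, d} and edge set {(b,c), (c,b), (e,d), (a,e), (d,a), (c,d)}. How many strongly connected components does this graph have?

2

{a, d, e} are all mutually reachable — one SCC of size 3.
{b, c} are all mutually reachable — one SCC of size 2.
That gives 2 strongly connected components.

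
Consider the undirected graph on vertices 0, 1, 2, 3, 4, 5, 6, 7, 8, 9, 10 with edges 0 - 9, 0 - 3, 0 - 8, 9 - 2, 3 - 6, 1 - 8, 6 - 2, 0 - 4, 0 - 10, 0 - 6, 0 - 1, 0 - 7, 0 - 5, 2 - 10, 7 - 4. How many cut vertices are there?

1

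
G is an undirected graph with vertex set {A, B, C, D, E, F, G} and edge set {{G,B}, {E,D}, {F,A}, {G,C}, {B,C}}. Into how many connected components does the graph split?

3

Starting from D we can reach D, E. That is one component of size 2.
Starting from A we can reach A, F. That is one component of size 2.
Starting from B we can reach B, C, G. That is one component of size 3.
Total: 3 components.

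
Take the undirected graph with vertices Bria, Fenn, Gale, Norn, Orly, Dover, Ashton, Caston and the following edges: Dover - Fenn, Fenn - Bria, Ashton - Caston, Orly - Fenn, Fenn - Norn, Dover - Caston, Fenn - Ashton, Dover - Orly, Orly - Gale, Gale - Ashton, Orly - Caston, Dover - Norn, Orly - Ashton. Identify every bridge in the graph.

Bria-Fenn

The edges on the cycle Dover-Orly-Gale-Ashton-Fenn-Dover are not bridges since each lies on that cycle.
But removing Fenn - Bria disconnects Fenn from Bria — this is a bridge.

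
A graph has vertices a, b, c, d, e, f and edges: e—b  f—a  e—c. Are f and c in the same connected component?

No

The component containing f is {a, f}, and c is not in it.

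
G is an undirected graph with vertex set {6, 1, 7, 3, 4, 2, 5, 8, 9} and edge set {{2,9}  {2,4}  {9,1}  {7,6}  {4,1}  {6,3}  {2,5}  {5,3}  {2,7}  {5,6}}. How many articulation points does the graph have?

Removing 2 increases the component count from 2 to 3, so 2 is a cut vertex.
By contrast removing 4 leaves 2 components; it is not a cut vertex. No other vertex is a cut vertex either.

1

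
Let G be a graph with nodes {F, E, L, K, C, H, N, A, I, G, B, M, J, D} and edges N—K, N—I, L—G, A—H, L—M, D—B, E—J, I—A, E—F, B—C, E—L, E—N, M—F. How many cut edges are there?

9

The edges on the cycle E-L-M-F-E are not bridges since each lies on that cycle.
But removing N—I disconnects N from I; removing D—B disconnects D from B; removing N—K disconnects N from K; removing I—A disconnects I from A — these are bridges.
In total 9 edges are bridges.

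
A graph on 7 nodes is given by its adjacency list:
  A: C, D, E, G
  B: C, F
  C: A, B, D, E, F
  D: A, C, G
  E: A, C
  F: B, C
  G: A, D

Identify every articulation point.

Removing C increases the component count from 1 to 2, so C is a cut vertex.
By contrast removing F leaves 1 component; it is not a cut vertex. No other vertex is a cut vertex either.

C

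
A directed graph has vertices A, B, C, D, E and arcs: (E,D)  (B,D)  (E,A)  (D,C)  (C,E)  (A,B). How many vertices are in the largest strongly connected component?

{A, B, C, D, E} are all mutually reachable — one SCC of size 5.
The largest has 5 vertices.

5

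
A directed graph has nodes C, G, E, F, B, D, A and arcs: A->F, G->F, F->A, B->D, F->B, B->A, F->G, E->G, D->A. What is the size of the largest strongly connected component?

{A, B, D, F, G} are all mutually reachable — one SCC of size 5.
{E} is an SCC by itself.
{C} is an SCC by itself.
The largest has 5 vertices.

5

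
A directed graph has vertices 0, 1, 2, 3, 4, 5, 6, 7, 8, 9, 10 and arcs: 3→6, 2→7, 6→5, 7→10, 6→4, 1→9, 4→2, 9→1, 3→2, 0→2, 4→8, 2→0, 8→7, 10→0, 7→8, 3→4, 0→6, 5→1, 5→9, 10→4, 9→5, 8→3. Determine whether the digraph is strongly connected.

No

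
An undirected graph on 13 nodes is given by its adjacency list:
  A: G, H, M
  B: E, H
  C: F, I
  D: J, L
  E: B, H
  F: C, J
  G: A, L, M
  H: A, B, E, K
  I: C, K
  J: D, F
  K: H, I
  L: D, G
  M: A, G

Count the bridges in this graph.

0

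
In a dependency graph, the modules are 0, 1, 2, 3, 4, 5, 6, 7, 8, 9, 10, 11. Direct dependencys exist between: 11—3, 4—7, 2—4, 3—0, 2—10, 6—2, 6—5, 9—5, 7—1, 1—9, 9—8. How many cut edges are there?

4

The edges on the cycle 6-2-4-7-1-9-5-6 are not bridges since each lies on that cycle.
But removing 10—2 disconnects 10 from 2; removing 11—3 disconnects 11 from 3; removing 9—8 disconnects 9 from 8; removing 3—0 disconnects 3 from 0 — these are bridges.
That makes 4 bridges.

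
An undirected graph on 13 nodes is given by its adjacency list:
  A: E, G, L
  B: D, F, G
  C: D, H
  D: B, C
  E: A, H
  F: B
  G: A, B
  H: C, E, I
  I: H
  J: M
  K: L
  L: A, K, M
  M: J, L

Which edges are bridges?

The edges on the cycle E-A-G-B-D-C-H-E are not bridges since each lies on that cycle.
But removing A-L disconnects A from L; removing K-L disconnects K from L; removing M-J disconnects M from J; removing M-L disconnects M from L — these are bridges.
In total 6 edges are bridges.

A-L, B-F, H-I, J-M, K-L, L-M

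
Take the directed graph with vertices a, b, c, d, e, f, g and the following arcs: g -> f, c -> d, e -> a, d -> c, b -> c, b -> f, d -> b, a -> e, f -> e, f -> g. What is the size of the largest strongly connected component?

3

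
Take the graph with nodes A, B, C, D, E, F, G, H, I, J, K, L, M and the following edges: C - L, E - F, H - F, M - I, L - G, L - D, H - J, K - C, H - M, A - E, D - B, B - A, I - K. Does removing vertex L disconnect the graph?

Yes

Deleting L raises the number of components from 1 to 2, so L is a cut vertex.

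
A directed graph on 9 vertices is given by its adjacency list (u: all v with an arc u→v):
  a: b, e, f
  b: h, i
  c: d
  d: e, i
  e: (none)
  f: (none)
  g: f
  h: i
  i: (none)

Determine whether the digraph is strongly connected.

No

There is no directed path from e to c, so the graph is not strongly connected.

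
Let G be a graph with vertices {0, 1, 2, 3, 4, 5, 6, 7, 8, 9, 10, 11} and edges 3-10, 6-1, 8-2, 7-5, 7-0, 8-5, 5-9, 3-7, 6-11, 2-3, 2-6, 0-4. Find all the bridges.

0-4, 0-7, 1-6, 10-3, 11-6, 2-6, 5-9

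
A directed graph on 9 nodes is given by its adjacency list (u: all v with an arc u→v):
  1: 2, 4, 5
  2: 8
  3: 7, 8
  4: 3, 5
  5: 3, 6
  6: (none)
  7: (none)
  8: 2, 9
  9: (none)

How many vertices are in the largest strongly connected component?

2

{2, 8} are all mutually reachable — one SCC of size 2.
{9} is an SCC by itself.
{6} is an SCC by itself.
{7} is an SCC by itself.
{1} is an SCC by itself.
(and 3 more singleton SCCs)
The largest has 2 vertices.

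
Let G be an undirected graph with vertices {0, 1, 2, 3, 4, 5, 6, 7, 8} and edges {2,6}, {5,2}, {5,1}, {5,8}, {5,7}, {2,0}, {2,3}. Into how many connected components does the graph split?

4 is isolated — a component by itself.
Starting from 0 we can reach 0, 1, 2, 3, 5, 6, 7, 8. That is one component of size 8.
Total: 2 components.

2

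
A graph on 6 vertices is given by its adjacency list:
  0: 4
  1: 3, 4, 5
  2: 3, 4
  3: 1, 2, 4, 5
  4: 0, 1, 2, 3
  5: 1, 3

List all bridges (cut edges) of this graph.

0-4

The edges on the cycle 3-5-1-3 are not bridges since each lies on that cycle.
But removing 4-0 disconnects 4 from 0 — this is a bridge.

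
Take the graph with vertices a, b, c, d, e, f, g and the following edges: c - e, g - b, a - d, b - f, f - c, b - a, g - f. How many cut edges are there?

4

The edges on the cycle g-b-f-g are not bridges since each lies on that cycle.
But removing c - e disconnects c from e; removing f - c disconnects f from c; removing a - d disconnects a from d; removing b - a disconnects b from a — these are bridges.
That makes 4 bridges.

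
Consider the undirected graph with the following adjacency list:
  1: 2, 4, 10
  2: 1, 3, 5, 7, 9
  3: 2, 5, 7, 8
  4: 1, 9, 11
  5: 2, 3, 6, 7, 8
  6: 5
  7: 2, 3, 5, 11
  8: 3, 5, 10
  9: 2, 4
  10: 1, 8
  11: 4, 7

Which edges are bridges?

5-6

The edges on the cycle 1-2-5-7-11-4-1 are not bridges since each lies on that cycle.
But removing 5-6 disconnects 5 from 6 — this is a bridge.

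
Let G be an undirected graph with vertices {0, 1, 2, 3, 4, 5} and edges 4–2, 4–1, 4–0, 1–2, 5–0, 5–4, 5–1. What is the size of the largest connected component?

3 is isolated — a component by itself.
Starting from 0 we can reach 0, 1, 2, 4, 5. That is one component of size 5.
The largest has 5 vertices.

5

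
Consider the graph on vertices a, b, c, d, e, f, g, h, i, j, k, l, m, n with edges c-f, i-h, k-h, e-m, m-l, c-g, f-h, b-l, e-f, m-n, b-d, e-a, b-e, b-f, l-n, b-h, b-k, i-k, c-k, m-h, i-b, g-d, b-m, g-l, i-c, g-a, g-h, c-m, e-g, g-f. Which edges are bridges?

none

The edges on the cycle i-c-k-i are not bridges since each lies on that cycle.
Every edge lies on some cycle, so there are no bridges.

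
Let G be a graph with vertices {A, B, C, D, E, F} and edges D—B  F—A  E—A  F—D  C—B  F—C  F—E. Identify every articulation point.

Removing F increases the component count from 1 to 2, so F is a cut vertex.
By contrast removing A leaves 1 component; it is not a cut vertex. No other vertex is a cut vertex either.

F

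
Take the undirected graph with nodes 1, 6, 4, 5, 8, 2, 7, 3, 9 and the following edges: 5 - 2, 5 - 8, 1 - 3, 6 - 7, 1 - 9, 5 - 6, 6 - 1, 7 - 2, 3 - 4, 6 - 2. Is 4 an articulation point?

No

Deleting 4 leaves 1 component (was 1), so 4 is not a cut vertex.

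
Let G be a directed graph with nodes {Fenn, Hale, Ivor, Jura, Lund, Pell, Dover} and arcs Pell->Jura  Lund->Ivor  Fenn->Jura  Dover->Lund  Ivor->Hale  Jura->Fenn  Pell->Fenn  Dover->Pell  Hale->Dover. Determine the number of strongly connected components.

3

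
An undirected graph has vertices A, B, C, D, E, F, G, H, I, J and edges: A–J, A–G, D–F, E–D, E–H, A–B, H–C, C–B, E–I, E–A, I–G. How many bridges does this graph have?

3

The edges on the cycle E-I-G-A-E are not bridges since each lies on that cycle.
But removing E–D disconnects E from D; removing A–J disconnects A from J; removing D–F disconnects D from F — these are bridges.
That makes 3 bridges.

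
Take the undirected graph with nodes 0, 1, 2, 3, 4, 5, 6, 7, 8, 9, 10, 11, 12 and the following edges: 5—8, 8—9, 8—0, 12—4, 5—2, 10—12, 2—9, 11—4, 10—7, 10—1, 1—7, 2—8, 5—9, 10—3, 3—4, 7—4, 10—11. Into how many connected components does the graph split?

3

6 is isolated — a component by itself.
Starting from 0 we can reach 0, 2, 5, 8, 9. That is one component of size 5.
Starting from 1 we can reach 1, 3, 4, 7, 10, 11, 12. That is one component of size 7.
Total: 3 components.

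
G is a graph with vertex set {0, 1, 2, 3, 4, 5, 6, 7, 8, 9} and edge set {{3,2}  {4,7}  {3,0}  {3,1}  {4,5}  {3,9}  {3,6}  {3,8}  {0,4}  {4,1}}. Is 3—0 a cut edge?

No

After removing 3—0, the path 3-1-4-0 still connects them, so the edge is not a bridge.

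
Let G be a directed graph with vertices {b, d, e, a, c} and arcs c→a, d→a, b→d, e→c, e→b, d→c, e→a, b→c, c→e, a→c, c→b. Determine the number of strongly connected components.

{a, b, c, d, e} are all mutually reachable — one SCC of size 5.
That gives 1 strongly connected component.

1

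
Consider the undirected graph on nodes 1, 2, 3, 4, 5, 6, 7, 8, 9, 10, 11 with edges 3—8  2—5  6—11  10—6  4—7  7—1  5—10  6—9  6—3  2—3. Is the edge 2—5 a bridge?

No

After removing 2—5, the path 2-3-6-10-5 still connects them, so the edge is not a bridge.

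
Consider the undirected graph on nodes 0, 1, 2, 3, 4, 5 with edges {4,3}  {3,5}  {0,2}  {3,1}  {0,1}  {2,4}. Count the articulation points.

1

Removing 3 increases the component count from 1 to 2, so 3 is a cut vertex.
By contrast removing 4 leaves 1 component; it is not a cut vertex. No other vertex is a cut vertex either.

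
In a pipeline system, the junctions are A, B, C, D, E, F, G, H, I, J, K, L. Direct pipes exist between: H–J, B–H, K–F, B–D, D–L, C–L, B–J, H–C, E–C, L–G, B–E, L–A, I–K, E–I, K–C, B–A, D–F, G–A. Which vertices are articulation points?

Removing E, for instance, still leaves 1 component. No single vertex removal increases the component count — the graph has no articulation points.

none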